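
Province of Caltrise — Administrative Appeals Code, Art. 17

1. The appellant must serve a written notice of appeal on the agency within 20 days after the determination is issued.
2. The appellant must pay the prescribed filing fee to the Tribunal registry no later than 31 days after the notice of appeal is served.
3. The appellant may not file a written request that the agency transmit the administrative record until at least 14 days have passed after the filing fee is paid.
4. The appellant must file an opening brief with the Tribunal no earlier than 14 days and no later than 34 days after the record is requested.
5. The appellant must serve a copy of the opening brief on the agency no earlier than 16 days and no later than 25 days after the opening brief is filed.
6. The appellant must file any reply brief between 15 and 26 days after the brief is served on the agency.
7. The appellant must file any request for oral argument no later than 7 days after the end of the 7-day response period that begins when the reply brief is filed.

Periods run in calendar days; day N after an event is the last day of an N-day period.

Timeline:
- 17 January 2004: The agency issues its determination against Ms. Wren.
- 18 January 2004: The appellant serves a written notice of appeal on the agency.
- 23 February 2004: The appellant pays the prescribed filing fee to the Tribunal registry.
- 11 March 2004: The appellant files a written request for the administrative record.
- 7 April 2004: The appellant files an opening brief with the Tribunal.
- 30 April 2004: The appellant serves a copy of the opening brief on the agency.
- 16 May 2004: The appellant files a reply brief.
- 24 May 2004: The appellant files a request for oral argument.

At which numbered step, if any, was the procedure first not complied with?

Step 2

Step 1: 20 days after 17 January 2004 (when the determination is issued) is 6 February 2004; completed 18 January 2004, before the deadline.
Step 2: 31 days after 18 January 2004 (when the notice of appeal is served) is 18 February 2004; done 23 February 2004 — 5 days late.
Later steps need not be reached.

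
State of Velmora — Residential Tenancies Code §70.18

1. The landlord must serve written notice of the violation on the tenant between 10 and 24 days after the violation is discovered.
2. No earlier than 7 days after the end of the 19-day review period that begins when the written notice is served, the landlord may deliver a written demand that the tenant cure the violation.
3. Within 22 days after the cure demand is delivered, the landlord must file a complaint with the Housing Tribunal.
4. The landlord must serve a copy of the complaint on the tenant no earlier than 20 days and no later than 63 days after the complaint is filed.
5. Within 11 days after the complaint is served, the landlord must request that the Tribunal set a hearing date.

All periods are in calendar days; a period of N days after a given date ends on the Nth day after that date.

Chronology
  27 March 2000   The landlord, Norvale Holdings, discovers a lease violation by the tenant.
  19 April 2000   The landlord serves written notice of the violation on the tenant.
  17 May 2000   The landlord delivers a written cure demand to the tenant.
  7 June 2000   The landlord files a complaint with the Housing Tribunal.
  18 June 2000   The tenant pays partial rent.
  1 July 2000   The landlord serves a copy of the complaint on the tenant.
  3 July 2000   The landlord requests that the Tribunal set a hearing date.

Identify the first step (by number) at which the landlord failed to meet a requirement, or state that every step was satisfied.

Step 1 — 10 and 24 days from 27 March 2000 (when the violation is discovered) are 6 April 2000 and 20 April 2000 respectively; done 19 April 2000 — within the window.
Step 2 — must wait 7 days from 8 May 2000 (end of the 19-day review period, which began when the written notice is served on 19 April 2000), so not before 15 May 2000; done 17 May 2000, after the minimum wait.
Step 3 — counting 22 days from 17 May 2000 (when the cure demand is delivered) gives a deadline of 8 June 2000; 7 June 2000 is within that limit.
Step 4 — 20 and 63 days from 7 June 2000 (when the complaint is filed) are 27 June 2000 and 9 August 2000 respectively; 1 July 2000 falls inside that range.
Step 5 — counting 11 days from 1 July 2000 (when the complaint is served) gives a deadline of 12 July 2000; completed 3 July 2000, before the deadline.

None — every step was satisfied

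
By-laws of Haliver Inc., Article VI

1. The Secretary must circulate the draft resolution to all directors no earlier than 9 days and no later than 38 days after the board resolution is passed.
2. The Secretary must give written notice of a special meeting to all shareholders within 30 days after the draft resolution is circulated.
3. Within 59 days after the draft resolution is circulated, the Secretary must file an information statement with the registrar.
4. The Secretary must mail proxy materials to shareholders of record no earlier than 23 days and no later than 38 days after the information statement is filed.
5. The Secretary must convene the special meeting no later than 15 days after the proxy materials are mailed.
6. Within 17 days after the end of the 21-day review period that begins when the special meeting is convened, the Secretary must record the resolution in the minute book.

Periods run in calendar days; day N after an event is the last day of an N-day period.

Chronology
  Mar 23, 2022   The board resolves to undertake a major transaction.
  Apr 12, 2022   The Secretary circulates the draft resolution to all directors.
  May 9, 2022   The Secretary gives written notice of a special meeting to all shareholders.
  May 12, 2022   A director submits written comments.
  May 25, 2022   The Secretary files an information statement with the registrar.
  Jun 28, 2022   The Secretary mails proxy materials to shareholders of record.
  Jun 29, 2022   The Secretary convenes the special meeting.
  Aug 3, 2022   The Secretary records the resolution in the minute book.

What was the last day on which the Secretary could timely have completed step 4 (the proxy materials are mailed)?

Step 4 runs from May 25, 2022, when the information statement is filed. The window is 23–38 days after May 25, 2022; it closes on Jul 2, 2022.

Jul 2, 2022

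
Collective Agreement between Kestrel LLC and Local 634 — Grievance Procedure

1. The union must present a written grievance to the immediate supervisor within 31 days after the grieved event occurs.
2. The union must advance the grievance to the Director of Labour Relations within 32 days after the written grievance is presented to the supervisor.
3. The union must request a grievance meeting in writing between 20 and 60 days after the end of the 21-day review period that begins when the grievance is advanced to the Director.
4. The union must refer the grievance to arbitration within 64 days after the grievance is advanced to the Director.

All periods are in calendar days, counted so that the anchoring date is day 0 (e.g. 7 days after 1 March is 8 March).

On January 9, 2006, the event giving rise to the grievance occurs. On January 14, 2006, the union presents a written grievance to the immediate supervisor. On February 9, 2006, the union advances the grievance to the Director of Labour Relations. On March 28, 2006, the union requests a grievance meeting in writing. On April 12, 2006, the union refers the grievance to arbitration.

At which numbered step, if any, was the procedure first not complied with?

None — every step was satisfied

Step 1 — counting 31 days from January 9, 2006 (when the grieved event occurs) gives a deadline of February 9, 2006; completed January 14, 2006, before the deadline.
Step 2 — counting 32 days from January 14, 2006 (when the written grievance is presented to the supervisor) gives a deadline of February 15, 2006; done February 9, 2006 — timely.
Step 3 — 20 and 60 days from March 2, 2006 (end of the 21-day review period, which began when the grievance is advanced to the Director on February 9, 2006) are March 22, 2006 and May 1, 2006 respectively; done March 28, 2006, which is between those dates.
Step 4 — counting 64 days from February 9, 2006 (when the grievance is advanced to the Director) gives a deadline of April 14, 2006; done April 12, 2006 — timely.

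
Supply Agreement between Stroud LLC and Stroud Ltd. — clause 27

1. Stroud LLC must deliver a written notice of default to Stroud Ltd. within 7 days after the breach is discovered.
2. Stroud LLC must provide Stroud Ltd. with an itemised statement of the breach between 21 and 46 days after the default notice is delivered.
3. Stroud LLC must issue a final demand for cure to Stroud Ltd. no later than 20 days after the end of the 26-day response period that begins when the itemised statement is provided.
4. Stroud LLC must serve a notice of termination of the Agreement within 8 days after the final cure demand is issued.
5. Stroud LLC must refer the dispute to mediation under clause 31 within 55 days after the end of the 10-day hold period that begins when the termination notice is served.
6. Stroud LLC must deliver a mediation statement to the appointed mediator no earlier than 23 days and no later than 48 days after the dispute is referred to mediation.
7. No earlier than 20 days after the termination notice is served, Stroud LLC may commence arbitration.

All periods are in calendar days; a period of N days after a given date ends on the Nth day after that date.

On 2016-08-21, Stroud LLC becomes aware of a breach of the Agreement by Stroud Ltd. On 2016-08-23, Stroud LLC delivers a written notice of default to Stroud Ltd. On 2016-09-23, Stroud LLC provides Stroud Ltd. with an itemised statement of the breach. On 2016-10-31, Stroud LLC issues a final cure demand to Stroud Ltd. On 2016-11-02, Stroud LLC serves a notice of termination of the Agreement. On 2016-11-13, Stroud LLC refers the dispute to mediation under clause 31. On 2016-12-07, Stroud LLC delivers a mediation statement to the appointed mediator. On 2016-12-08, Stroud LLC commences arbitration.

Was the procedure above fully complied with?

Yes

Step 1: 7 days after 2016-08-21 (when the breach is discovered) is 2016-08-28; 2016-08-23 is within that limit.
Step 2: the window is 21–46 days after 2016-08-23 (when the default notice is delivered), so 2016-09-13 through 2016-10-08; done 2016-09-23 — within the window.
Step 3: 20 days after 2016-10-19 (end of the 26-day response period, which began when the itemised statement is provided on 2016-09-23) is 2016-11-08; done 2016-10-31 — timely.
Step 4: 8 days after 2016-10-31 (when the final cure demand is issued) is 2016-11-08; 2016-11-02 is within that limit.
Step 5: 55 days after 2016-11-12 (end of the 10-day hold period, which began when the termination notice is served on 2016-11-02) is 2017-01-06; done 2016-11-13 — timely.
Step 6: the window is 23–48 days after 2016-11-13 (when the dispute is referred to mediation), so 2016-12-06 through 2016-12-31; done 2016-12-07, which is between those dates.
Step 7: the earliest permitted date is 20 days after 2016-11-02 (when the termination notice is served), i.e. 2016-11-22; 2016-12-08 is on or after that date.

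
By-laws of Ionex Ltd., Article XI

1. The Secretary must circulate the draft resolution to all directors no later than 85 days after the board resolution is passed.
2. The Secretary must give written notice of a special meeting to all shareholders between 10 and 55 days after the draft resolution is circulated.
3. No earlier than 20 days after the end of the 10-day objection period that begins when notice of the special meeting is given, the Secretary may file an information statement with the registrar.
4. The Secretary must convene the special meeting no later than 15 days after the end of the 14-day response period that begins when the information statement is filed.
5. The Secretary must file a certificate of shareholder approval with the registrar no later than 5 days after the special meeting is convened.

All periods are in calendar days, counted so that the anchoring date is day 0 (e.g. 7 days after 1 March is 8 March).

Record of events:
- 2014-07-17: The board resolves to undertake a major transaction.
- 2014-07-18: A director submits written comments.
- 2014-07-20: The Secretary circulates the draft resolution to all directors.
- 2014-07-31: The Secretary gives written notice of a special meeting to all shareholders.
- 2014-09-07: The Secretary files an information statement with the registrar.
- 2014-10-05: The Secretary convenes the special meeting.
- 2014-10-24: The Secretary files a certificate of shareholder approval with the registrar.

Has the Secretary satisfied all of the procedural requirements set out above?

No

(1) due by 2014-07-17 + 85 days = 2014-10-10; completed 2014-07-20, before the deadline.
(2) the permitted window runs from 2014-07-20 + 10 = 2014-07-30 to 2014-07-20 + 55 = 2014-09-13; done 2014-07-31, which is between those dates.
(3) permitted from 2014-08-10 + 20 days = 2014-08-30 onward; 2014-09-07 is on or after that date.
(4) due by 2014-09-21 + 15 days = 2014-10-06; done 2014-10-05 — timely.
(5) due by 2014-10-05 + 5 days = 2014-10-10; done 2014-10-24 — 14 days late.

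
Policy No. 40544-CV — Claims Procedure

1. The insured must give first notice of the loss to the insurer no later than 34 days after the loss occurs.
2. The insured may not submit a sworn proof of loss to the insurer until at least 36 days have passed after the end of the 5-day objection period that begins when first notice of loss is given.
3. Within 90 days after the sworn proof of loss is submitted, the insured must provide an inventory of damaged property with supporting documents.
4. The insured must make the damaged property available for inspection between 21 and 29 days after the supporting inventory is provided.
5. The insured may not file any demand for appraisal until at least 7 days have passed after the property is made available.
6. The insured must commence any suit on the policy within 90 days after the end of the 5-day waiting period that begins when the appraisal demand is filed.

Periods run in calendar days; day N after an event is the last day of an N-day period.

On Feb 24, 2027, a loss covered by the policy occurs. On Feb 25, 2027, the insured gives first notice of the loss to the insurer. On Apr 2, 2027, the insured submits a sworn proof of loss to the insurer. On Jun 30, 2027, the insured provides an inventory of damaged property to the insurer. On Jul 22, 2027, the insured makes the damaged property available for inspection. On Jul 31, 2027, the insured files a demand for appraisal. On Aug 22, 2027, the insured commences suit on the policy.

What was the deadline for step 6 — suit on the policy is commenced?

Nov 3, 2027

The appraisal demand is filed on Jul 31, 2027; the 5-day waiting period therefore ends Aug 5, 2027, and step 6 runs from that date. 90 days after Aug 5, 2027 is Nov 3, 2027.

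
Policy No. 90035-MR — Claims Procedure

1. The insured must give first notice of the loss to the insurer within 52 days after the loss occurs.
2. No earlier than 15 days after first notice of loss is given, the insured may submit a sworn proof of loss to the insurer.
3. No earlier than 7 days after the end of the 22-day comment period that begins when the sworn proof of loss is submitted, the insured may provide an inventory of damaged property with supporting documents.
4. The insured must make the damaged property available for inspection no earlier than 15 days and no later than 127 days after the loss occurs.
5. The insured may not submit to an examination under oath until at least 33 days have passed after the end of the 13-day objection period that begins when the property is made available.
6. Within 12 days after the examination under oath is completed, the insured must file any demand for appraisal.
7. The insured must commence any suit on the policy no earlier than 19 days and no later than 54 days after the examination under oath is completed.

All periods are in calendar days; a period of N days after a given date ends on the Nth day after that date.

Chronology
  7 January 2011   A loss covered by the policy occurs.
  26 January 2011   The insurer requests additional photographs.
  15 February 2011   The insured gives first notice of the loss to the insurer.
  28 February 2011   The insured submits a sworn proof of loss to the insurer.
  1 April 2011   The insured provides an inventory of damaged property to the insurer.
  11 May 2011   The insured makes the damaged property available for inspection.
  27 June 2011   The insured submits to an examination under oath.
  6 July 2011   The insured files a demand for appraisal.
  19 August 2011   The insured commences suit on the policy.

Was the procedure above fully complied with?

No

(1) due by 7 January 2011 + 52 days = 28 February 2011; completed 15 February 2011, before the deadline.
(2) permitted from 15 February 2011 + 15 days = 2 March 2011 onward; 28 February 2011 is 2 days before the earliest permitted date.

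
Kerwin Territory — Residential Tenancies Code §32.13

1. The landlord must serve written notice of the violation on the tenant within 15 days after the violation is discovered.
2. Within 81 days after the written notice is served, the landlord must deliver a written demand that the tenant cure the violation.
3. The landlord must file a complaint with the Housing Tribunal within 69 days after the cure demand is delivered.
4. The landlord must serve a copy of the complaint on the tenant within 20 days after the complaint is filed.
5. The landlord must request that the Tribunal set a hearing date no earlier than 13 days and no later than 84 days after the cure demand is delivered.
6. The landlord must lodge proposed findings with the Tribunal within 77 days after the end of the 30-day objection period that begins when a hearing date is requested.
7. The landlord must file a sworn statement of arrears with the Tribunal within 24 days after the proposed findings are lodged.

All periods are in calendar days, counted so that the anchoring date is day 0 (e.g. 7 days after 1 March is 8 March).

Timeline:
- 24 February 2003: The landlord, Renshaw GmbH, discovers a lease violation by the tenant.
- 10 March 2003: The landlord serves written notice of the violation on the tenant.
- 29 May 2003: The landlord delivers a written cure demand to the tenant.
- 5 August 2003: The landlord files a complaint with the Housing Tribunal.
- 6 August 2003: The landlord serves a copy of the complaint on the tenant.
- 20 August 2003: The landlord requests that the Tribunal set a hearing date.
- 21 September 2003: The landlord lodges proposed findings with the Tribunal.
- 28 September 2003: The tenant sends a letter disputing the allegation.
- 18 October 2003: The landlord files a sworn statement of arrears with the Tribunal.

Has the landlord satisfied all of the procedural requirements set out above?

No

Step 1: 15 days after 24 February 2003 (when the violation is discovered) is 11 March 2003; 10 March 2003 is within that limit.
Step 2: 81 days after 10 March 2003 (when the written notice is served) is 30 May 2003; done 29 May 2003 — timely.
Step 3: 69 days after 29 May 2003 (when the cure demand is delivered) is 6 August 2003; completed 5 August 2003, before the deadline.
Step 4: 20 days after 5 August 2003 (when the complaint is filed) is 25 August 2003; 6 August 2003 is within that limit.
Step 5: the window is 13–84 days after 29 May 2003 (when the cure demand is delivered), so 11 June 2003 through 21 August 2003; done 20 August 2003, which is between those dates.
Step 6: 77 days after 19 September 2003 (end of the 30-day objection period, which began when a hearing date is requested on 20 August 2003) is 5 December 2003; completed 21 September 2003, before the deadline.
Step 7: 24 days after 21 September 2003 (when the proposed findings are lodged) is 15 October 2003; not done until 18 October 2003, 3 days after the deadline.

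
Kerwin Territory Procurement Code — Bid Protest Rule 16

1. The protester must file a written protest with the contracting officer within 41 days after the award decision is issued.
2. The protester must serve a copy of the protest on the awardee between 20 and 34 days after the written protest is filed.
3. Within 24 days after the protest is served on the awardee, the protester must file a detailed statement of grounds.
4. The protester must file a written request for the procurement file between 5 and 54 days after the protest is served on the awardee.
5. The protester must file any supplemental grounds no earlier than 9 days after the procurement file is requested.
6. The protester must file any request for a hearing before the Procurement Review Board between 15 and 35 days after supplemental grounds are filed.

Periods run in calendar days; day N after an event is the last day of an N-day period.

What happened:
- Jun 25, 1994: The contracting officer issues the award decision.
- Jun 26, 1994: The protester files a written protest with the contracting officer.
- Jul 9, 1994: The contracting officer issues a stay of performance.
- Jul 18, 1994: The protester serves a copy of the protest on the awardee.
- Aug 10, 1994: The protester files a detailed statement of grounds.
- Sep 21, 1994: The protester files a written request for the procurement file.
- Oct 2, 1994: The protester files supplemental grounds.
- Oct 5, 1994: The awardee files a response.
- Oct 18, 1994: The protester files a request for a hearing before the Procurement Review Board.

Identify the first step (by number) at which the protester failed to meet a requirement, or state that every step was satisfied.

Step 4

(1) due by Jun 25, 1994 + 41 days = Aug 5, 1994; completed Jun 26, 1994, before the deadline.
(2) the permitted window runs from Jun 26, 1994 + 20 = Jul 16, 1994 to Jun 26, 1994 + 34 = Jul 30, 1994; done Jul 18, 1994 — within the window.
(3) due by Jul 18, 1994 + 24 days = Aug 11, 1994; done Aug 10, 1994 — timely.
(4) the permitted window runs from Jul 18, 1994 + 5 = Jul 23, 1994 to Jul 18, 1994 + 54 = Sep 10, 1994; done Sep 21, 1994 — 11 days after the window closed.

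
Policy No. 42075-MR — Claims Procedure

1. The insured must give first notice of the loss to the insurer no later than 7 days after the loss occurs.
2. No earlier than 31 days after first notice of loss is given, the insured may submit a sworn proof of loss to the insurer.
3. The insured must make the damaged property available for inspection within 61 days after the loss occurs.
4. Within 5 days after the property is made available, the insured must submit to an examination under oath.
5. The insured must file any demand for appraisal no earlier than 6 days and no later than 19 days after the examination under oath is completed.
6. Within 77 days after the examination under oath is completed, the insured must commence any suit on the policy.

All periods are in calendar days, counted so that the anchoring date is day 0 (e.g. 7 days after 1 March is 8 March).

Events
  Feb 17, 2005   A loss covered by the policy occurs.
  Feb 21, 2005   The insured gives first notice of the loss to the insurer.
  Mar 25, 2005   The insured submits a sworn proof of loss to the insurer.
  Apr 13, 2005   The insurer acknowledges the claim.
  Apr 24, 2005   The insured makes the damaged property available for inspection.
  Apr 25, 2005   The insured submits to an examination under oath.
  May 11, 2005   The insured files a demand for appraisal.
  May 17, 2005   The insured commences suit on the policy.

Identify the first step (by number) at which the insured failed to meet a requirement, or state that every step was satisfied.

Step 3

Step 1: 7 days after Feb 17, 2005 (when the loss occurs) is Feb 24, 2005; completed Feb 21, 2005, before the deadline.
Step 2: the earliest permitted date is 31 days after Feb 21, 2005 (when first notice of loss is given), i.e. Mar 24, 2005; done Mar 25, 2005 — permitted.
Step 3: 61 days after Feb 17, 2005 (when the loss occurs) is Apr 19, 2005; Apr 24, 2005 misses that deadline by 5 days.
Later steps need not be reached.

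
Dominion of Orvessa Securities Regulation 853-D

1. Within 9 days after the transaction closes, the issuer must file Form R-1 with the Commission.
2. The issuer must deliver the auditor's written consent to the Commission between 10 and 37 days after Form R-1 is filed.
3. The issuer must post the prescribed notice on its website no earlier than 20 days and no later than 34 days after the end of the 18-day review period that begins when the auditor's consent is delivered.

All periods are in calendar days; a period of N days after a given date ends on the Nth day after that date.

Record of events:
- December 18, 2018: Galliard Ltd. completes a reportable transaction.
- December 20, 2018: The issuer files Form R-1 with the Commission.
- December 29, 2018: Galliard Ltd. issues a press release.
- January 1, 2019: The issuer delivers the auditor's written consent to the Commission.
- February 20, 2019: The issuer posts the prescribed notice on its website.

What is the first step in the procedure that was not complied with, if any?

Step 1 — counting 9 days from December 18, 2018 (when the transaction closes) gives a deadline of December 27, 2018; done December 20, 2018 — timely.
Step 2 — 10 and 37 days from December 20, 2018 (when Form R-1 is filed) are December 30, 2018 and January 26, 2019 respectively; done January 1, 2019, which is between those dates.
Step 3 — 20 and 34 days from January 19, 2019 (end of the 18-day review period, which began when the auditor's consent is delivered on January 1, 2019) are February 8, 2019 and February 22, 2019 respectively; done February 20, 2019 — within the window.

None — every step was satisfied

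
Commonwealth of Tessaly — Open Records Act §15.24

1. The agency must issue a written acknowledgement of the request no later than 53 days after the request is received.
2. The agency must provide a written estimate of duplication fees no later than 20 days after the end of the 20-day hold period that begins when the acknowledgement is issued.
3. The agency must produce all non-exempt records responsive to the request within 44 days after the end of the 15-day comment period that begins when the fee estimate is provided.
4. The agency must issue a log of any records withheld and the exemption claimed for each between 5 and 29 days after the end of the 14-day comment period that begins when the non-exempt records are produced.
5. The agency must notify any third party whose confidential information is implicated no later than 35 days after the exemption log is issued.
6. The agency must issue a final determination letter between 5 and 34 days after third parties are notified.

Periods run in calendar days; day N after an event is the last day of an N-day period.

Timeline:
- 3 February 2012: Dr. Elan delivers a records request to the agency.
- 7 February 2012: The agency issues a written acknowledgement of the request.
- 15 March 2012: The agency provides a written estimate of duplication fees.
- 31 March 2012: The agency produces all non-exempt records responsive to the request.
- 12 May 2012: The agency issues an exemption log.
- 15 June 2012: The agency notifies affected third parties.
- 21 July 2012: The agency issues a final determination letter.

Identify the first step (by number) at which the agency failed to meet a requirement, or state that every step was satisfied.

Step 6

Step 1 — counting 53 days from 3 February 2012 (when the request is received) gives a deadline of 27 March 2012; done 7 February 2012 — timely.
Step 2 — counting 20 days from 27 February 2012 (end of the 20-day hold period, which began when the acknowledgement is issued on 7 February 2012) gives a deadline of 18 March 2012; completed 15 March 2012, before the deadline.
Step 3 — counting 44 days from 30 March 2012 (end of the 15-day comment period, which began when the fee estimate is provided on 15 March 2012) gives a deadline of 13 May 2012; done 31 March 2012 — timely.
Step 4 — 5 and 29 days from 14 April 2012 (end of the 14-day comment period, which began when the non-exempt records are produced on 31 March 2012) are 19 April 2012 and 13 May 2012 respectively; done 12 May 2012, which is between those dates.
Step 5 — counting 35 days from 12 May 2012 (when the exemption log is issued) gives a deadline of 16 June 2012; completed 15 June 2012, before the deadline.
Step 6 — 5 and 34 days from 15 June 2012 (when third parties are notified) are 20 June 2012 and 19 July 2012 respectively; 21 July 2012 is 2 days past the end of the window.
No need to go further; step 6 was not satisfied.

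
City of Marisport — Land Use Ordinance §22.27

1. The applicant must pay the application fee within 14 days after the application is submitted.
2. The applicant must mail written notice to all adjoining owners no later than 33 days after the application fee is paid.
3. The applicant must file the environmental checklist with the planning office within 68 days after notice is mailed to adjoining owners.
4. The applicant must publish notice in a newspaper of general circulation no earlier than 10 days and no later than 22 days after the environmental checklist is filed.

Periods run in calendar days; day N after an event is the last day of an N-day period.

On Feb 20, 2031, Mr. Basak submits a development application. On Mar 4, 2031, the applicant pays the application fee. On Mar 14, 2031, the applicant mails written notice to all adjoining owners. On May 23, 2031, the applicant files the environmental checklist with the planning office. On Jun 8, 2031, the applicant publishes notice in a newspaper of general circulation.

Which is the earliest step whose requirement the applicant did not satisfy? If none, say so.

Step 3

(1) due by Feb 20, 2031 + 14 days = Mar 6, 2031; completed Mar 4, 2031, before the deadline.
(2) due by Mar 4, 2031 + 33 days = Apr 6, 2031; Mar 14, 2031 is within that limit.
(3) due by Mar 14, 2031 + 68 days = May 21, 2031; done May 23, 2031 — 2 days late.
Later steps need not be reached.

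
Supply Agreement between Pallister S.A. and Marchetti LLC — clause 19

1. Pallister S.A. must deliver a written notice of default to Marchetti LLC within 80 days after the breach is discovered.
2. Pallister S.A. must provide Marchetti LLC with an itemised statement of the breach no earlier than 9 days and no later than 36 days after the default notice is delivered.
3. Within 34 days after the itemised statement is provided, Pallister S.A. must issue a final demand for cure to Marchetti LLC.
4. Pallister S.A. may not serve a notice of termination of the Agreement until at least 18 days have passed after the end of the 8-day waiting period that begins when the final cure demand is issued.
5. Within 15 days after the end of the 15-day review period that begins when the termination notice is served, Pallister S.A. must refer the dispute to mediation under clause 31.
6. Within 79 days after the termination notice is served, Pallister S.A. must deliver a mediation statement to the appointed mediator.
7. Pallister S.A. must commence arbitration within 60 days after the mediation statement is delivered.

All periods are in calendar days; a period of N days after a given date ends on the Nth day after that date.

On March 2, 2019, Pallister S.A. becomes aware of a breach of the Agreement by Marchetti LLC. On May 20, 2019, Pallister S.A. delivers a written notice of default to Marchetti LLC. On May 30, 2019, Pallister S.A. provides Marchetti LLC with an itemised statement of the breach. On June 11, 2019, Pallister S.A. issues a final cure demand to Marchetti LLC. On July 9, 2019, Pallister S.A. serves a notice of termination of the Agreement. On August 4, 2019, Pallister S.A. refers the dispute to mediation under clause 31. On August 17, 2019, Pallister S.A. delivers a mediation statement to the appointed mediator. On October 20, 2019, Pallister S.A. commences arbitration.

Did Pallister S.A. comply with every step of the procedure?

Step 1 — counting 80 days from March 2, 2019 (when the breach is discovered) gives a deadline of May 21, 2019; May 20, 2019 is within that limit.
Step 2 — 9 and 36 days from May 20, 2019 (when the default notice is delivered) are May 29, 2019 and June 25, 2019 respectively; done May 30, 2019 — within the window.
Step 3 — counting 34 days from May 30, 2019 (when the itemised statement is provided) gives a deadline of July 3, 2019; completed June 11, 2019, before the deadline.
Step 4 — must wait 18 days from June 19, 2019 (end of the 8-day waiting period, which began when the final cure demand is issued on June 11, 2019), so not before July 7, 2019; done July 9, 2019 — permitted.
Step 5 — counting 15 days from July 24, 2019 (end of the 15-day review period, which began when the termination notice is served on July 9, 2019) gives a deadline of August 8, 2019; August 4, 2019 is within that limit.
Step 6 — counting 79 days from July 9, 2019 (when the termination notice is served) gives a deadline of September 26, 2019; August 17, 2019 is within that limit.
Step 7 — counting 60 days from August 17, 2019 (when the mediation statement is delivered) gives a deadline of October 16, 2019; October 20, 2019 misses that deadline by 4 days.

No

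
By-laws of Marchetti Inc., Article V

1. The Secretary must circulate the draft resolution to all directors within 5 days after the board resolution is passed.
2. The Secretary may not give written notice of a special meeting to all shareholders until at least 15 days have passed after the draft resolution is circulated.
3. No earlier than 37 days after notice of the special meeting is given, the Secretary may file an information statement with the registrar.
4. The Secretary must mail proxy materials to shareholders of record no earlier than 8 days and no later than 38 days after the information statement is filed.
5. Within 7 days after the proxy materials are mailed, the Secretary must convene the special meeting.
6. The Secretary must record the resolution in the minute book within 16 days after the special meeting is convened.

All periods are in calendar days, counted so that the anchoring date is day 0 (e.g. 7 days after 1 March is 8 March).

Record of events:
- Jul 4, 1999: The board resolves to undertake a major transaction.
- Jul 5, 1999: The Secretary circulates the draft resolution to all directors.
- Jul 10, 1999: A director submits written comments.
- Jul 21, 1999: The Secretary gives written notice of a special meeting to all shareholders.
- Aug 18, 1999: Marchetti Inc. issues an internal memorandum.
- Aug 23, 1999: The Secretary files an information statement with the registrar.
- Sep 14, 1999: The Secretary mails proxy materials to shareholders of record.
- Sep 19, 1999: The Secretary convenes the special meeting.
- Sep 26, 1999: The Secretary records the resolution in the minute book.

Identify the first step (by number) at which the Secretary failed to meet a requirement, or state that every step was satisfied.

Step 1 — counting 5 days from Jul 4, 1999 (when the board resolution is passed) gives a deadline of Jul 9, 1999; done Jul 5, 1999 — timely.
Step 2 — must wait 15 days from Jul 5, 1999 (when the draft resolution is circulated), so not before Jul 20, 1999; done Jul 21, 1999, after the minimum wait.
Step 3 — must wait 37 days from Jul 21, 1999 (when notice of the special meeting is given), so not before Aug 27, 1999; acted on Aug 23, 1999, 4 days prematurely.
The analysis stops there.

Step 3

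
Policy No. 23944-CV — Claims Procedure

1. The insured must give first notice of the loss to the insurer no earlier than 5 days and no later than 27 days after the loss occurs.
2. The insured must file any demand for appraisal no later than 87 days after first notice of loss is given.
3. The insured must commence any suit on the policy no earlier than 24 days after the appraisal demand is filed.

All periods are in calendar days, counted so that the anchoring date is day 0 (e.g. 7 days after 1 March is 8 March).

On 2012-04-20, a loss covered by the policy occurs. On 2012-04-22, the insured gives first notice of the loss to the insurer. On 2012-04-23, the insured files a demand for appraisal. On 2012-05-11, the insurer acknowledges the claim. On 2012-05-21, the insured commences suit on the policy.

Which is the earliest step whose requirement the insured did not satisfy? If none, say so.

Step 1

Step 1: the window is 5–27 days after 2012-04-20 (when the loss occurs), so 2012-04-25 through 2012-05-17; 2012-04-22 is 3 days too early.
No need to go further; step 1 was not satisfied.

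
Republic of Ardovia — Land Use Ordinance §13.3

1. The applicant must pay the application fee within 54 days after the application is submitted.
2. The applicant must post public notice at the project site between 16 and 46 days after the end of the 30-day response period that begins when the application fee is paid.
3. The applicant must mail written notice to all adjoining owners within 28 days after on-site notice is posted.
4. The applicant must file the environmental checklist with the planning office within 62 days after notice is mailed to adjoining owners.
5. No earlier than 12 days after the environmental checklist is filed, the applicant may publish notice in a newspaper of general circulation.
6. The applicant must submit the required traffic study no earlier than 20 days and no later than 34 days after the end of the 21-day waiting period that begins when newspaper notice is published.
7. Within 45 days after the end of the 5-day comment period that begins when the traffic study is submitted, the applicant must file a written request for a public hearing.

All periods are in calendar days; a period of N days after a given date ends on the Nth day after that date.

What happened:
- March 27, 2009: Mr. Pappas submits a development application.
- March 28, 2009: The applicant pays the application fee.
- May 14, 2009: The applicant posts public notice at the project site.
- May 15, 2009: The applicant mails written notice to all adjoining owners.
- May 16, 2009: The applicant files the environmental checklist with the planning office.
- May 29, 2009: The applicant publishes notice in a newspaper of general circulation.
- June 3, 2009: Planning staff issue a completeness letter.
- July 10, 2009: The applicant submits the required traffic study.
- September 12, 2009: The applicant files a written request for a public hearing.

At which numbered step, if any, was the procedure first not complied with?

Step 1: 54 days after March 27, 2009 (when the application is submitted) is May 20, 2009; March 28, 2009 is within that limit.
Step 2: the window is 16–46 days after April 27, 2009 (end of the 30-day response period, which began when the application fee is paid on March 28, 2009), so May 13, 2009 through June 12, 2009; done May 14, 2009, which is between those dates.
Step 3: 28 days after May 14, 2009 (when on-site notice is posted) is June 11, 2009; completed May 15, 2009, before the deadline.
Step 4: 62 days after May 15, 2009 (when notice is mailed to adjoining owners) is July 16, 2009; done May 16, 2009 — timely.
Step 5: the earliest permitted date is 12 days after May 16, 2009 (when the environmental checklist is filed), i.e. May 28, 2009; done May 29, 2009, after the minimum wait.
Step 6: the window is 20–34 days after June 19, 2009 (end of the 21-day waiting period, which began when newspaper notice is published on May 29, 2009), so July 9, 2009 through July 23, 2009; done July 10, 2009, which is between those dates.
Step 7: 45 days after July 15, 2009 (end of the 5-day comment period, which began when the traffic study is submitted on July 10, 2009) is August 29, 2009; September 12, 2009 misses that deadline by 14 days.
That is the first point of non-compliance.

Step 7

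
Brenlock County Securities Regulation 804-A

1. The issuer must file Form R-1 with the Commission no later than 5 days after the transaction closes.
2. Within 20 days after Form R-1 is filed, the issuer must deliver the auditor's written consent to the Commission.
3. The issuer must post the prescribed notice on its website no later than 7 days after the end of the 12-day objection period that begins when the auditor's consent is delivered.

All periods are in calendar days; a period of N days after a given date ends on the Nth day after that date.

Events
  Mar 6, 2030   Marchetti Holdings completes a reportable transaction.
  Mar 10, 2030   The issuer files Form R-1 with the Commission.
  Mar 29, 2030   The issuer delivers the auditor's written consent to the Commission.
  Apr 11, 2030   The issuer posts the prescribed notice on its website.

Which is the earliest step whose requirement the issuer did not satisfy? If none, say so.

None — every step was satisfied

Step 1 — counting 5 days from Mar 6, 2030 (when the transaction closes) gives a deadline of Mar 11, 2030; completed Mar 10, 2030, before the deadline.
Step 2 — counting 20 days from Mar 10, 2030 (when Form R-1 is filed) gives a deadline of Mar 30, 2030; done Mar 29, 2030 — timely.
Step 3 — counting 7 days from Apr 10, 2030 (end of the 12-day objection period, which began when the auditor's consent is delivered on Mar 29, 2030) gives a deadline of Apr 17, 2030; done Apr 11, 2030 — timely.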